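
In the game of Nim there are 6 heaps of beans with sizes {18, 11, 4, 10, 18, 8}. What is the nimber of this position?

13

In binary:
  10010  (18)
  01011  (11)
  00100  (4)
  01010  (10)
  10010  (18)
  01000  (8)
  -----
  01101  (13)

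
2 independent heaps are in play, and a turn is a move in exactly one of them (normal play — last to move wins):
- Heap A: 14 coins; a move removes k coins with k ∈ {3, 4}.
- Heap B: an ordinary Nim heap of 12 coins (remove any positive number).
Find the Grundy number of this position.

12

For heap A, compute g(0), g(1), … with moves {3, 4}:
k:     0  1  2  3  4  5  6  7  8  9 10 11 12 13 14
g(k):  0  0  0  1  1  1  2  0  0  0  1  1  1  2  0
So g(14) = 0.
Heap B is a plain Nim heap of size 12, so its Grundy value is 12.
By the Sprague-Grundy theorem, the Grundy value of a sum of independent games is the XOR of the component values.
Combined value = 0 ⊕ 12 = 12.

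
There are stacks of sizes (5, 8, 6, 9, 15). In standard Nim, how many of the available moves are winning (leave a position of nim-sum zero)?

3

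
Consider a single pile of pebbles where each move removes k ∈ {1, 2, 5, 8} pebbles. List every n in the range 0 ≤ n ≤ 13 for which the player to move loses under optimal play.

0, 3, 6, 9, 12

Build the Grundy sequence with g(k) = mex{g(k−s) : s ∈ {1, 2, 5, 8}, s ≤ k}:
k:     0  1  2  3  4  5  6  7  8  9 10 11 12 13
g(k):  0  1  2  0  1  2  0  1  2  0  1  2  0  1
The P-positions (g = 0) in 0..13 are 0, 3, 6, 9, 12.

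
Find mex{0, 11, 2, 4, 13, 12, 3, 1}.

5

The values 0, 1, 2, 3, 4 are all present; 5 is the first non-negative integer missing from the set.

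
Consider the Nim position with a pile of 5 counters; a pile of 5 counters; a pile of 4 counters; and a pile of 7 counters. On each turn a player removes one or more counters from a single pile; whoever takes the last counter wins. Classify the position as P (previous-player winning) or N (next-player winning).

N-position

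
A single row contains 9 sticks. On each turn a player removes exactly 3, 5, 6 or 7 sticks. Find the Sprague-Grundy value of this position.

Build the Grundy sequence with g(k) = mex{g(k−s) : s ∈ {3, 5, 6, 7}, s ≤ k}:
k:     0  1  2  3  4  5  6  7  8  9
g(k):  0  0  0  1  1  1  2  2  2  3
So g(9) = 3.

3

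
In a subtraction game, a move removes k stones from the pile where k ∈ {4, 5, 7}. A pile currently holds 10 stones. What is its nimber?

2

Grundy values for subtraction set {4, 5, 7}:
g(0) = mex{} = 0
g(1) = mex{} = 0
g(2) = mex{} = 0
g(3) = mex{} = 0
g(4) = mex{0} = 1
g(5) = mex{0} = 1
g(6) = mex{0} = 1
g(7) = mex{0} = 1
g(8) = mex{0,1} = 2
g(9) = mex{0,1} = 2
g(10) = mex{0,1} = 2
So g(10) = 2.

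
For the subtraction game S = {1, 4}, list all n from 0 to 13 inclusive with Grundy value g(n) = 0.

0, 2, 5, 7, 10, 12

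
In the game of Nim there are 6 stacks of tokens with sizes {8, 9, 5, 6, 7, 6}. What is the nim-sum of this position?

Compute the nim-sum pairwise:
8 ⊕ 9 = 1
1 ⊕ 5 = 4
4 ⊕ 6 = 2
2 ⊕ 7 = 5
5 ⊕ 6 = 3

3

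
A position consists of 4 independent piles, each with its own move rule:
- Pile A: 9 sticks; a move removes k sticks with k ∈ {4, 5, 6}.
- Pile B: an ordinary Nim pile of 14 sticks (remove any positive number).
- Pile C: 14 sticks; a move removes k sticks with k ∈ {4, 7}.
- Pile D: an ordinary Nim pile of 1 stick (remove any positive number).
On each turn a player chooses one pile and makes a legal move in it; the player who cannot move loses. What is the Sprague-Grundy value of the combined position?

13

Build the Grundy sequence for pile A with g(k) = mex{g(k−s) : s ∈ {4, 5, 6}, s ≤ k}:
g(0) = mex{} = 0
g(1) = mex{} = 0
g(2) = mex{} = 0
g(3) = mex{} = 0
g(4) = mex{0} = 1
g(5) = mex{0} = 1
g(6) = mex{0} = 1
g(7) = mex{0} = 1
g(8) = mex{0,1} = 2
g(9) = mex{0,1} = 2
So g(9) = 2.
Pile B is a plain Nim pile of size 14, so its Grundy value is 14.
Build the Grundy sequence for pile C with g(k) = mex{g(k−s) : s ∈ {4, 7}, s ≤ k}:
g(0) = mex{} = 0
g(1) = mex{} = 0
g(2) = mex{} = 0
g(3) = mex{} = 0
g(4) = mex{0} = 1
g(5) = mex{0} = 1
g(6) = mex{0} = 1
g(7) = mex{0} = 1
g(8) = mex{0,1} = 2
g(9) = mex{0,1} = 2
g(10) = mex{0,1} = 2
g(11) = mex{1} = 0
g(12) = mex{1,2} = 0
g(13) = mex{1,2} = 0
g(14) = mex{1,2} = 0
So g(14) = 0.
Pile D is a plain Nim pile of size 1, so its Grundy value is 1.
By the Sprague-Grundy theorem, the Grundy value of a sum of independent games is the XOR of the component values.
Combined value = 2 ⊕ 14 ⊕ 0 ⊕ 1 = 13.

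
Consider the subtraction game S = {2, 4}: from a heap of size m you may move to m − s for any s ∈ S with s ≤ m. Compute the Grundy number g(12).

Compute g(0), g(1), … for moves {2, 4}:
k:     0  1  2  3  4  5  6  7  8  9 10 11 12
g(k):  0  0  1  1  2  2  0  0  1  1  2  2  0
So g(12) = 0.

0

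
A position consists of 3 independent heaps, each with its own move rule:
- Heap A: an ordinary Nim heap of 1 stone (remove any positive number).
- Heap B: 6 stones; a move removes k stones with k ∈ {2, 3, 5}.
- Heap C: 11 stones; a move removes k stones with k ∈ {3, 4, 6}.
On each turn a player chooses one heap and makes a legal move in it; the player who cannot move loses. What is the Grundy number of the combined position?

2

Heap A is a plain Nim heap of size 1, so its Grundy value is 1.
Build the Grundy sequence for heap B with g(k) = mex{g(k−s) : s ∈ {2, 3, 5}, s ≤ k}:
g(0) = mex{} = 0
g(1) = mex{} = 0
g(2) = mex{0} = 1
g(3) = mex{0} = 1
g(4) = mex{0,1} = 2
g(5) = mex{0,1} = 2
g(6) = mex{0,1,2} = 3
So g(6) = 3.
Grundy values for heap C (subtraction set {3, 4, 6}):
k:     0  1  2  3  4  5  6  7  8  9 10 11
g(k):  0  0  0  1  1  1  2  2  2  0  0  0
So g(11) = 0.
The value of a disjunctive sum is the nim-sum of the parts.
Combined value = 1 XOR 3 XOR 0 = 2.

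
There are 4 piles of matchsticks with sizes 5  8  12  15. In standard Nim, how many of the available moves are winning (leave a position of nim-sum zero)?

Nim-sum: 5 XOR 8 XOR 12 XOR 15 = 14.
The overall nim-sum is X = 14. A pile of size p has a winning move iff p XOR X < p (reduce it to p XOR X).
  5: 5 XOR 14 = 11 ≥ 5 — no move.
  8: 8 XOR 14 = 6 < 8 — winning move (to 6).
  12: 12 XOR 14 = 2 < 12 — winning move (to 2).
  15: 15 XOR 14 = 1 < 15 — winning move (to 1).
That gives 3 winning moves.

3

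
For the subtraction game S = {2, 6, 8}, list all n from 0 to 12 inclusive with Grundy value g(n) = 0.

0, 1, 4, 5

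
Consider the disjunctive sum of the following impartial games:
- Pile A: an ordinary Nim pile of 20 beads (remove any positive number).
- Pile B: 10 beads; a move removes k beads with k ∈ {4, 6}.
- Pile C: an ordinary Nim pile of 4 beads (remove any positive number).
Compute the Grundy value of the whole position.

16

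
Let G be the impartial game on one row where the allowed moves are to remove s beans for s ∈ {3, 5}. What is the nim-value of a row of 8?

0

Build the Grundy sequence with g(k) = mex{g(k−s) : s ∈ {3, 5}, s ≤ k}:
g(0) = mex{} = 0
g(1) = mex{} = 0
g(2) = mex{} = 0
g(3) = mex{0} = 1
g(4) = mex{0} = 1
g(5) = mex{0} = 1
g(6) = mex{0,1} = 2
g(7) = mex{0,1} = 2
g(8) = mex{1} = 0
So g(8) = 0.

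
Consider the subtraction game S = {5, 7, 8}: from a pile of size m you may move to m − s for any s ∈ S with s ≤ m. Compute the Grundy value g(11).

Grundy values for subtraction set {5, 7, 8}:
k:     0  1  2  3  4  5  6  7  8  9 10 11
g(k):  0  0  0  0  0  1  1  1  1  1  2  2
So g(11) = 2.

2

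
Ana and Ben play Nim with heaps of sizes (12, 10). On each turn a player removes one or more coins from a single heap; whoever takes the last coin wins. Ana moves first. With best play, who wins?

Nim-sum: 12 ⊕ 10 = 6.
The nim-sum is 6 ≠ 0, so this is an N-position: the player to move can win; Ana has a winning move.

Ana wins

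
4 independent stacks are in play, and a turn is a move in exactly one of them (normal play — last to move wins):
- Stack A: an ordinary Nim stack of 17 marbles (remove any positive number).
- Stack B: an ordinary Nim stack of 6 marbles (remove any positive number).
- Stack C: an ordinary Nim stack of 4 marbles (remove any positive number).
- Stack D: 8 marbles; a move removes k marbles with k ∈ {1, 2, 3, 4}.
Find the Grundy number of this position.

16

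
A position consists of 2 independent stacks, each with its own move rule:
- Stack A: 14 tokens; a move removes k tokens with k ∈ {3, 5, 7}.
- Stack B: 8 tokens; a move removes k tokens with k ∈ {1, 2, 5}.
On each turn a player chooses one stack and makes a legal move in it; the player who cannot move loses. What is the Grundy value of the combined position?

Grundy values for stack A (subtraction set {3, 5, 7}):
g(0) = mex{} = 0
g(1) = mex{} = 0
g(2) = mex{} = 0
g(3) = mex{0} = 1
g(4) = mex{0} = 1
g(5) = mex{0} = 1
g(6) = mex{0,1} = 2
g(7) = mex{0,1} = 2
g(8) = mex{0,1} = 2
g(9) = mex{0,1,2} = 3
g(10) = mex{1,2} = 0
g(11) = mex{1,2} = 0
g(12) = mex{1,2,3} = 0
g(13) = mex{0,2} = 1
g(14) = mex{0,2,3} = 1
So g(14) = 1.
Build the Grundy sequence for stack B with g(k) = mex{g(k−s) : s ∈ {1, 2, 5}, s ≤ k}:
g(0) = mex{} = 0
g(1) = mex{0} = 1
g(2) = mex{0,1} = 2
g(3) = mex{1,2} = 0
g(4) = mex{0,2} = 1
g(5) = mex{0,1} = 2
g(6) = mex{1,2} = 0
g(7) = mex{0,2} = 1
g(8) = mex{0,1} = 2
So g(8) = 2.
The value of a disjunctive sum is the nim-sum of the parts.
Combined value = 1 ⊕ 2 = 3.

3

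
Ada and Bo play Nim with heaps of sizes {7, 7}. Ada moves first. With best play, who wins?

Compute the nim-sum pairwise:
7 ^ 7 = 0
The nim-sum is 0, so this is a P-position: the player to move is in a losing position under optimal play; Ada is about to move from it and so loses — Bo wins.

Bo wins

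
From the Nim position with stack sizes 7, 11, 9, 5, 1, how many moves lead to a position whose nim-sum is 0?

5

Nim-sum: 7 XOR 11 XOR 9 XOR 5 XOR 1 = 1.
The overall nim-sum is X = 1. A stack of size p has a winning move iff p XOR X < p (reduce it to p XOR X).
  7: 7 XOR 1 = 6 < 7 — winning move (to 6).
  11: 11 XOR 1 = 10 < 11 — winning move (to 10).
  9: 9 XOR 1 = 8 < 9 — winning move (to 8).
  5: 5 XOR 1 = 4 < 5 — winning move (to 4).
  1: 1 XOR 1 = 0 < 1 — winning move (to 0).
That gives 5 winning moves.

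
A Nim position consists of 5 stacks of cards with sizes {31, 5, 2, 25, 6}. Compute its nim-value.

Bitwise XOR of the heap sizes:
  11111  (31)
  00101  (5)
  00010  (2)
  11001  (25)
  00110  (6)
  -----
  00111  (7)

7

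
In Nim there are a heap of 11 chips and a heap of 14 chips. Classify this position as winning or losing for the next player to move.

Compute the nim-sum pairwise:
11 XOR 14 = 5
The nim-sum is 5 ≠ 0, so this is an N-position: the player to move can win.

Winning position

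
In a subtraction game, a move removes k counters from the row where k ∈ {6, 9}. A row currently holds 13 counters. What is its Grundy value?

2

Grundy values for subtraction set {6, 9}:
k:     0  1  2  3  4  5  6  7  8  9 10 11 12 13
g(k):  0  0  0  0  0  0  1  1  1  1  1  1  2  2
So g(13) = 2.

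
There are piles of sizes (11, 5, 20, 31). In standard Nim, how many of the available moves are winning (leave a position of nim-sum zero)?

3

Compute the nim-sum pairwise:
11 ⊕ 5 = 14
14 ⊕ 20 = 26
26 ⊕ 31 = 5
The overall nim-sum is X = 5. A pile of size p has a winning move iff p XOR X < p (reduce it to p XOR X).
  11: 11 XOR 5 = 14 ≥ 11 — no move.
  5: 5 XOR 5 = 0 < 5 — winning move (to 0).
  20: 20 XOR 5 = 17 < 20 — winning move (to 17).
  31: 31 XOR 5 = 26 < 31 — winning move (to 26).
That gives 3 winning moves.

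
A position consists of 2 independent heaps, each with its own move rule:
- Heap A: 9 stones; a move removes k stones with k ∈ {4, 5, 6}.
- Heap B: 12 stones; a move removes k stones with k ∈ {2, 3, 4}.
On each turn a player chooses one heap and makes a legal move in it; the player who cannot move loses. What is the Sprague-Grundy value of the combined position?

2

For heap A, compute g(0), g(1), … with moves {4, 5, 6}:
g(0) = mex{} = 0
g(1) = mex{} = 0
g(2) = mex{} = 0
g(3) = mex{} = 0
g(4) = mex{0} = 1
g(5) = mex{0} = 1
g(6) = mex{0} = 1
g(7) = mex{0} = 1
g(8) = mex{0,1} = 2
g(9) = mex{0,1} = 2
So g(9) = 2.
For heap B, compute g(0), g(1), … with moves {2, 3, 4}:
g(0) = mex{} = 0
g(1) = mex{} = 0
g(2) = mex{0} = 1
g(3) = mex{0} = 1
g(4) = mex{0,1} = 2
g(5) = mex{0,1} = 2
g(6) = mex{1,2} = 0
g(7) = mex{1,2} = 0
g(8) = mex{0,2} = 1
g(9) = mex{0,2} = 1
g(10) = mex{0,1} = 2
g(11) = mex{0,1} = 2
g(12) = mex{1,2} = 0
So g(12) = 0.
By the Sprague-Grundy theorem, the Grundy value of a sum of independent games is the XOR of the component values.
Combined value = 2 ⊕ 0 = 2.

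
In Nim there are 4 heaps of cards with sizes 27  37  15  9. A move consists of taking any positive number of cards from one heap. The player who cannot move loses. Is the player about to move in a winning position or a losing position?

Winning position

Compute the nim-sum pairwise:
27 XOR 37 = 62
62 XOR 15 = 49
49 XOR 9 = 56
The nim-sum is 56 ≠ 0, so this is an N-position: the player to move can win.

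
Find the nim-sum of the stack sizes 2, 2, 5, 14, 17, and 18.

In binary:
  00010  (2)
  00010  (2)
  00101  (5)
  01110  (14)
  10001  (17)
  10010  (18)
  -----
  01000  (8)

8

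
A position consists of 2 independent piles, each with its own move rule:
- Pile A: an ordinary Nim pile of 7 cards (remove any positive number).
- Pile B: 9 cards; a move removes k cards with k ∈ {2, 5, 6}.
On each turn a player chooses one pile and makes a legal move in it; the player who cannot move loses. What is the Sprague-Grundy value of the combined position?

Pile A is a plain Nim pile of size 7, so its Grundy value is 7.
For pile B, compute g(0), g(1), … with moves {2, 5, 6}:
k:     0  1  2  3  4  5  6  7  8  9
g(k):  0  0  1  1  0  2  1  3  0  2
So g(9) = 2.
The value of a disjunctive sum is the nim-sum of the parts.
Combined value = 7 ⊕ 2 = 5.

5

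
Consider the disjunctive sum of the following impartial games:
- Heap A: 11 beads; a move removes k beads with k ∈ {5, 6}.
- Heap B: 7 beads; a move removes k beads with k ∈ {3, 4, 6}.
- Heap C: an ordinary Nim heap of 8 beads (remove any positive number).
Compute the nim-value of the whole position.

10

Build the Grundy sequence for heap A with g(k) = mex{g(k−s) : s ∈ {5, 6}, s ≤ k}:
g(0) = mex{} = 0
g(1) = mex{} = 0
g(2) = mex{} = 0
g(3) = mex{} = 0
g(4) = mex{} = 0
g(5) = mex{0} = 1
g(6) = mex{0} = 1
g(7) = mex{0} = 1
g(8) = mex{0} = 1
g(9) = mex{0} = 1
g(10) = mex{0,1} = 2
g(11) = mex{1} = 0
So g(11) = 0.
For heap B, compute g(0), g(1), … with moves {3, 4, 6}:
g(0) = mex{} = 0
g(1) = mex{} = 0
g(2) = mex{} = 0
g(3) = mex{0} = 1
g(4) = mex{0} = 1
g(5) = mex{0} = 1
g(6) = mex{0,1} = 2
g(7) = mex{0,1} = 2
So g(7) = 2.
Heap C is a plain Nim heap of size 8, so its Grundy value is 8.
By the Sprague-Grundy theorem, the Grundy value of a sum of independent games is the XOR of the component values.
Combined value = 0 ⊕ 2 ⊕ 8 = 10.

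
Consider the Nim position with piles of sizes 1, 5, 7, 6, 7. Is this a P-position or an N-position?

N-position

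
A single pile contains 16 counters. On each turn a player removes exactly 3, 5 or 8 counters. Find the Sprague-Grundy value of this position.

1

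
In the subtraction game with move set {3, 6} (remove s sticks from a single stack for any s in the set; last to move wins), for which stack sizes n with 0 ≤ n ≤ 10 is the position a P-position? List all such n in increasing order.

Build the Grundy sequence with g(k) = mex{g(k−s) : s ∈ {3, 6}, s ≤ k}:
g(0) = mex{} = 0
g(1) = mex{} = 0
g(2) = mex{} = 0
g(3) = mex{0} = 1
g(4) = mex{0} = 1
g(5) = mex{0} = 1
g(6) = mex{0,1} = 2
g(7) = mex{0,1} = 2
g(8) = mex{0,1} = 2
g(9) = mex{1,2} = 0
g(10) = mex{1,2} = 0
The P-positions (g = 0) in 0..10 are 0, 1, 2, 9, 10.

0, 1, 2, 9, 10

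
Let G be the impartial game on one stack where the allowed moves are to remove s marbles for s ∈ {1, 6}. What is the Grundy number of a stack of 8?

Compute g(0), g(1), … for moves {1, 6}:
k:     0  1  2  3  4  5  6  7  8
g(k):  0  1  0  1  0  1  2  0  1
So g(8) = 1.

1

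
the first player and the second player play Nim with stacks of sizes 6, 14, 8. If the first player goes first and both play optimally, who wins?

Nim-sum: 6 ⊕ 14 ⊕ 8 = 0.
The nim-sum is 0, so this is a P-position: the player to move is in a losing position under optimal play; the first player is about to move from it and so loses — the second player wins.

the second player wins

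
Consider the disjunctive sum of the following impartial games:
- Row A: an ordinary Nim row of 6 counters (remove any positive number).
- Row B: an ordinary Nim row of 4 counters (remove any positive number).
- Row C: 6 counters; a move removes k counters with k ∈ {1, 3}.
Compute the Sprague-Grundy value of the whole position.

2

Row A is a plain Nim row of size 6, so its Grundy value is 6.
Row B is a plain Nim row of size 4, so its Grundy value is 4.
For row C, compute g(0), g(1), … with moves {1, 3}:
k:     0  1  2  3  4  5  6
g(k):  0  1  0  1  0  1  0
So g(6) = 0.
By the Sprague-Grundy theorem, the Grundy value of a sum of independent games is the XOR of the component values.
Combined value = 6 XOR 4 XOR 0 = 2.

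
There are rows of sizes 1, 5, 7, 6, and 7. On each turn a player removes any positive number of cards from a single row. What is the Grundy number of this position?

Nim-sum: 1 ^ 5 ^ 7 ^ 6 ^ 7 = 2.

2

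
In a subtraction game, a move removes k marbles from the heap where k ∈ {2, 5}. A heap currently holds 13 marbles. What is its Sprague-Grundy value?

1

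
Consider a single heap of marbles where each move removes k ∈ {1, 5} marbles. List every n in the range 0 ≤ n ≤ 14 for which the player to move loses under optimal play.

Compute g(0), g(1), … for moves {1, 5}:
k:     0  1  2  3  4  5  6  7  8  9 10 11 12 13 14
g(k):  0  1  0  1  0  1  0  1  0  1  0  1  0  1  0
The P-positions (g = 0) in 0..14 are 0, 2, 4, 6, 8, 10, 12, 14.

0, 2, 4, 6, 8, 10, 12, 14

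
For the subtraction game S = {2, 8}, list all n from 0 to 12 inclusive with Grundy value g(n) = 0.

Grundy values for subtraction set {2, 8}:
k:     0  1  2  3  4  5  6  7  8  9 10 11 12
g(k):  0  0  1  1  0  0  1  1  2  2  0  0  1
The P-positions (g = 0) in 0..12 are 0, 1, 4, 5, 10, 11.

0, 1, 4, 5, 10, 11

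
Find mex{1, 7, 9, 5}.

0 is not in the set, so the mex is 0.

0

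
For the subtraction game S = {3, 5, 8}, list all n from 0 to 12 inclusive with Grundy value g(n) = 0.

Build the Grundy sequence with g(k) = mex{g(k−s) : s ∈ {3, 5, 8}, s ≤ k}:
k:     0  1  2  3  4  5  6  7  8  9 10 11 12
g(k):  0  0  0  1  1  1  2  2  2  3  3  0  0
The P-positions (g = 0) in 0..12 are 0, 1, 2, 11, 12.

0, 1, 2, 11, 12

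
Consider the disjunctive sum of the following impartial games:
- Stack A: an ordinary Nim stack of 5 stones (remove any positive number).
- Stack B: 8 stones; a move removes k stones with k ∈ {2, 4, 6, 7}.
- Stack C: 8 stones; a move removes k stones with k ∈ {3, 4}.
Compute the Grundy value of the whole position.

Stack A is a plain Nim stack of size 5, so its Grundy value is 5.
Grundy values for stack B (subtraction set {2, 4, 6, 7}):
g(0) = mex{} = 0
g(1) = mex{} = 0
g(2) = mex{0} = 1
g(3) = mex{0} = 1
g(4) = mex{0,1} = 2
g(5) = mex{0,1} = 2
g(6) = mex{0,1,2} = 3
g(7) = mex{0,1,2} = 3
g(8) = mex{0,1,2,3} = 4
So g(8) = 4.
Build the Grundy sequence for stack C with g(k) = mex{g(k−s) : s ∈ {3, 4}, s ≤ k}:
g(0) = mex{} = 0
g(1) = mex{} = 0
g(2) = mex{} = 0
g(3) = mex{0} = 1
g(4) = mex{0} = 1
g(5) = mex{0} = 1
g(6) = mex{0,1} = 2
g(7) = mex{1} = 0
g(8) = mex{1} = 0
So g(8) = 0.
By the Sprague-Grundy theorem, the Grundy value of a sum of independent games is the XOR of the component values.
Combined value = 5 XOR 4 XOR 0 = 1.

1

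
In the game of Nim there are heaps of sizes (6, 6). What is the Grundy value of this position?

Nim-sum: 6 ⊕ 6 = 0.

0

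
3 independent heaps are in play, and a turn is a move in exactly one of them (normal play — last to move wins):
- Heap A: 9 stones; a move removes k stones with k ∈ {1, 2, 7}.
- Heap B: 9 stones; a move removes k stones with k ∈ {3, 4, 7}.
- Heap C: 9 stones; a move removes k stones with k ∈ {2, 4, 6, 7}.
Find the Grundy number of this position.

For heap A, compute g(0), g(1), … with moves {1, 2, 7}:
k:     0  1  2  3  4  5  6  7  8  9
g(k):  0  1  2  0  1  2  0  1  2  0
So g(9) = 0.
Build the Grundy sequence for heap B with g(k) = mex{g(k−s) : s ∈ {3, 4, 7}, s ≤ k}:
k:     0  1  2  3  4  5  6  7  8  9
g(k):  0  0  0  1  1  1  2  2  2  3
So g(9) = 3.
Grundy values for heap C (subtraction set {2, 4, 6, 7}):
g(0) = mex{} = 0
g(1) = mex{} = 0
g(2) = mex{0} = 1
g(3) = mex{0} = 1
g(4) = mex{0,1} = 2
g(5) = mex{0,1} = 2
g(6) = mex{0,1,2} = 3
g(7) = mex{0,1,2} = 3
g(8) = mex{0,1,2,3} = 4
g(9) = mex{1,2,3} = 0
So g(9) = 0.
The value of a disjunctive sum is the nim-sum of the parts.
Combined value = 0 XOR 3 XOR 0 = 3.

3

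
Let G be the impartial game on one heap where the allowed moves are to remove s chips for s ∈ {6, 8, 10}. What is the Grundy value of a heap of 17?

0

Build the Grundy sequence with g(k) = mex{g(k−s) : s ∈ {6, 8, 10}, s ≤ k}:
k:     0  1  2  3  4  5  6  7  8  9 10 11 12 13 14 15 16 17
g(k):  0  0  0  0  0  0  1  1  1  1  1  1  2  2  2  2  0  0
So g(17) = 0.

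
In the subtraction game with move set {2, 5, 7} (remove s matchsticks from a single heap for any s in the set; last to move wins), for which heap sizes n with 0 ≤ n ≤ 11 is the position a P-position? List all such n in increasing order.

Build the Grundy sequence with g(k) = mex{g(k−s) : s ∈ {2, 5, 7}, s ≤ k}:
g(0) = mex{} = 0
g(1) = mex{} = 0
g(2) = mex{0} = 1
g(3) = mex{0} = 1
g(4) = mex{1} = 0
g(5) = mex{0,1} = 2
g(6) = mex{0} = 1
g(7) = mex{0,1,2} = 3
g(8) = mex{0,1} = 2
g(9) = mex{0,1,3} = 2
g(10) = mex{1,2} = 0
g(11) = mex{0,1,2} = 3
The P-positions (g = 0) in 0..11 are 0, 1, 4, 10.

0, 1, 4, 10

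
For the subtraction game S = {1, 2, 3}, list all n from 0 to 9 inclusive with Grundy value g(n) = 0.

Compute g(0), g(1), … for moves {1, 2, 3}:
g(0) = mex{} = 0
g(1) = mex{0} = 1
g(2) = mex{0,1} = 2
g(3) = mex{0,1,2} = 3
g(4) = mex{1,2,3} = 0
g(5) = mex{0,2,3} = 1
g(6) = mex{0,1,3} = 2
g(7) = mex{0,1,2} = 3
g(8) = mex{1,2,3} = 0
g(9) = mex{0,2,3} = 1
The P-positions (g = 0) in 0..9 are 0, 4, 8.

0, 4, 8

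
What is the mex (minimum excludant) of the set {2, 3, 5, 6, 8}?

0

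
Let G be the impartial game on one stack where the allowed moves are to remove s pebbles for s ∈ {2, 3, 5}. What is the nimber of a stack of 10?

1

Build the Grundy sequence with g(k) = mex{g(k−s) : s ∈ {2, 3, 5}, s ≤ k}:
g(0) = mex{} = 0
g(1) = mex{} = 0
g(2) = mex{0} = 1
g(3) = mex{0} = 1
g(4) = mex{0,1} = 2
g(5) = mex{0,1} = 2
g(6) = mex{0,1,2} = 3
g(7) = mex{1,2} = 0
g(8) = mex{1,2,3} = 0
g(9) = mex{0,2,3} = 1
g(10) = mex{0,2} = 1
So g(10) = 1.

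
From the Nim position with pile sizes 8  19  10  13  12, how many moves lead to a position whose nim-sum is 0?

1

Compute the nim-sum pairwise:
8 XOR 19 = 27
27 XOR 10 = 17
17 XOR 13 = 28
28 XOR 12 = 16
The overall nim-sum is X = 16. A pile of size p has a winning move iff p XOR X < p (reduce it to p XOR X).
  8: 8 XOR 16 = 24 ≥ 8 — no move.
  19: 19 XOR 16 = 3 < 19 — winning move (to 3).
  10: 10 XOR 16 = 26 ≥ 10 — no move.
  13: 13 XOR 16 = 29 ≥ 13 — no move.
  12: 12 XOR 16 = 28 ≥ 12 — no move.
That gives 1 winning move.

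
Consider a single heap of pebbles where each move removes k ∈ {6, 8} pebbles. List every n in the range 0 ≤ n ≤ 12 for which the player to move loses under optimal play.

0, 1, 2, 3, 4, 5

Grundy values for subtraction set {6, 8}:
g(0) = mex{} = 0
g(1) = mex{} = 0
g(2) = mex{} = 0
g(3) = mex{} = 0
g(4) = mex{} = 0
g(5) = mex{} = 0
g(6) = mex{0} = 1
g(7) = mex{0} = 1
g(8) = mex{0} = 1
g(9) = mex{0} = 1
g(10) = mex{0} = 1
g(11) = mex{0} = 1
g(12) = mex{0,1} = 2
The P-positions (g = 0) in 0..12 are 0, 1, 2, 3, 4, 5.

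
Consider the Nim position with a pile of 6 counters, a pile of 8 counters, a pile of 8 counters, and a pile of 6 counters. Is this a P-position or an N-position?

Nim-sum: 6 ⊕ 8 ⊕ 8 ⊕ 6 = 0.
The nim-sum is 0, so this is a P-position: the player to move is in a losing position under optimal play.

P-position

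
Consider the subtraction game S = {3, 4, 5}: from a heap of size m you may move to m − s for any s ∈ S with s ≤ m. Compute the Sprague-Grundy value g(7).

Compute g(0), g(1), … for moves {3, 4, 5}:
g(0) = mex{} = 0
g(1) = mex{} = 0
g(2) = mex{} = 0
g(3) = mex{0} = 1
g(4) = mex{0} = 1
g(5) = mex{0} = 1
g(6) = mex{0,1} = 2
g(7) = mex{0,1} = 2
So g(7) = 2.

2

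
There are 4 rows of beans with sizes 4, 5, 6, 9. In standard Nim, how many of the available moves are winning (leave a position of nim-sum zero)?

1

Nim-sum: 4 XOR 5 XOR 6 XOR 9 = 14.
The overall nim-sum is X = 14. A row of size p has a winning move iff p XOR X < p (reduce it to p XOR X).
  4: 4 XOR 14 = 10 ≥ 4 — no move.
  5: 5 XOR 14 = 11 ≥ 5 — no move.
  6: 6 XOR 14 = 8 ≥ 6 — no move.
  9: 9 XOR 14 = 7 < 9 — winning move (to 7).
That gives 1 winning move.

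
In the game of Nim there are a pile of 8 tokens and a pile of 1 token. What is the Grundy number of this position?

In binary:
  1000  (8)
  0001  (1)
  ----
  1001  (9)

9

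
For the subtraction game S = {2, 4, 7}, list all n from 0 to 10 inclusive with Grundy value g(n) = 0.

0, 1, 6, 9

Grundy values for subtraction set {2, 4, 7}:
k:     0  1  2  3  4  5  6  7  8  9 10
g(k):  0  0  1  1  2  2  0  3  1  0  2
The P-positions (g = 0) in 0..10 are 0, 1, 6, 9.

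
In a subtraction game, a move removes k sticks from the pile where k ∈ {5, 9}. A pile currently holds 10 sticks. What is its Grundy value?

2

Build the Grundy sequence with g(k) = mex{g(k−s) : s ∈ {5, 9}, s ≤ k}:
k:     0  1  2  3  4  5  6  7  8  9 10
g(k):  0  0  0  0  0  1  1  1  1  1  2
So g(10) = 2.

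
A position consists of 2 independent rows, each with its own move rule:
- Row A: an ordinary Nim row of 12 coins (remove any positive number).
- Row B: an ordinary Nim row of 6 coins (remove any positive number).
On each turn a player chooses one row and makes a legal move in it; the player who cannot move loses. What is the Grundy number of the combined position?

10

Row A is a plain Nim row of size 12, so its Grundy value is 12.
Row B is a plain Nim row of size 6, so its Grundy value is 6.
The value of a disjunctive sum is the nim-sum of the parts.
Combined value = 12 ⊕ 6 = 10.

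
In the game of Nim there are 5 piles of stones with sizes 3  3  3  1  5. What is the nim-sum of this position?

7

Compute the nim-sum pairwise:
3 XOR 3 = 0
0 XOR 3 = 3
3 XOR 1 = 2
2 XOR 5 = 7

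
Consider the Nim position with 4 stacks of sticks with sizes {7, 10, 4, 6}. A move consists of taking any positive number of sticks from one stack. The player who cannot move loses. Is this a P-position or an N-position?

N-position

Nim-sum: 7 ^ 10 ^ 4 ^ 6 = 15.
The nim-sum is 15 ≠ 0, so this is an N-position: the player to move can win.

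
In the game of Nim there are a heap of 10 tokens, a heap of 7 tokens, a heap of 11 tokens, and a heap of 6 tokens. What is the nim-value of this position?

Nim-sum: 10 ^ 7 ^ 11 ^ 6 = 0.

0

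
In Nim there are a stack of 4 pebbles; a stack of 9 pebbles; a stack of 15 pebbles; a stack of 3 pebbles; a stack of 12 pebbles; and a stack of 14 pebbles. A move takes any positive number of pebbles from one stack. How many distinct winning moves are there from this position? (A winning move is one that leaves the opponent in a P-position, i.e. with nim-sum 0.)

Compute the nim-sum pairwise:
4 ⊕ 9 = 13
13 ⊕ 15 = 2
2 ⊕ 3 = 1
1 ⊕ 12 = 13
13 ⊕ 14 = 3
The overall nim-sum is X = 3. A stack of size p has a winning move iff p XOR X < p (reduce it to p XOR X).
  4: 4 XOR 3 = 7 ≥ 4 — no move.
  9: 9 XOR 3 = 10 ≥ 9 — no move.
  15: 15 XOR 3 = 12 < 15 — winning move (to 12).
  3: 3 XOR 3 = 0 < 3 — winning move (to 0).
  12: 12 XOR 3 = 15 ≥ 12 — no move.
  14: 14 XOR 3 = 13 < 14 — winning move (to 13).
That gives 3 winning moves.

3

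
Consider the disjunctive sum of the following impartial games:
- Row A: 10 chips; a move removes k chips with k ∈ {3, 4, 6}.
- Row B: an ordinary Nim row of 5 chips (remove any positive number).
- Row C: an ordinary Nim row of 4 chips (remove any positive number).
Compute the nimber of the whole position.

Build the Grundy sequence for row A with g(k) = mex{g(k−s) : s ∈ {3, 4, 6}, s ≤ k}:
k:     0  1  2  3  4  5  6  7  8  9 10
g(k):  0  0  0  1  1  1  2  2  2  0  0
So g(10) = 0.
Row B is a plain Nim row of size 5, so its Grundy value is 5.
Row C is a plain Nim row of size 4, so its Grundy value is 4.
By the Sprague-Grundy theorem, the Grundy value of a sum of independent games is the XOR of the component values.
Combined value = 0 ⊕ 5 ⊕ 4 = 1.

1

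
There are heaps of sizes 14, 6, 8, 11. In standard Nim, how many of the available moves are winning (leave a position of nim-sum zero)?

Nim-sum: 14 ^ 6 ^ 8 ^ 11 = 11.
The overall nim-sum is X = 11. A heap of size p has a winning move iff p XOR X < p (reduce it to p XOR X).
  14: 14 XOR 11 = 5 < 14 — winning move (to 5).
  6: 6 XOR 11 = 13 ≥ 6 — no move.
  8: 8 XOR 11 = 3 < 8 — winning move (to 3).
  11: 11 XOR 11 = 0 < 11 — winning move (to 0).
That gives 3 winning moves.

3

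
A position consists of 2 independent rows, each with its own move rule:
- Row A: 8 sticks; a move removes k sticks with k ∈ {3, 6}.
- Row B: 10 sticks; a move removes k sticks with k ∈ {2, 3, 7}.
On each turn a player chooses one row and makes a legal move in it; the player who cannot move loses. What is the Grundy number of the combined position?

Grundy values for row A (subtraction set {3, 6}):
g(0) = mex{} = 0
g(1) = mex{} = 0
g(2) = mex{} = 0
g(3) = mex{0} = 1
g(4) = mex{0} = 1
g(5) = mex{0} = 1
g(6) = mex{0,1} = 2
g(7) = mex{0,1} = 2
g(8) = mex{0,1} = 2
So g(8) = 2.
Grundy values for row B (subtraction set {2, 3, 7}):
k:     0  1  2  3  4  5  6  7  8  9 10
g(k):  0  0  1  1  2  0  0  1  1  2  0
So g(10) = 0.
The value of a disjunctive sum is the nim-sum of the parts.
Combined value = 2 XOR 0 = 2.

2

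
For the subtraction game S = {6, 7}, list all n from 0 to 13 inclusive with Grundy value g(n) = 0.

0, 1, 2, 3, 4, 5, 13

Build the Grundy sequence with g(k) = mex{g(k−s) : s ∈ {6, 7}, s ≤ k}:
g(0) = mex{} = 0
g(1) = mex{} = 0
g(2) = mex{} = 0
g(3) = mex{} = 0
g(4) = mex{} = 0
g(5) = mex{} = 0
g(6) = mex{0} = 1
g(7) = mex{0} = 1
g(8) = mex{0} = 1
g(9) = mex{0} = 1
g(10) = mex{0} = 1
g(11) = mex{0} = 1
g(12) = mex{0,1} = 2
g(13) = mex{1} = 0
The P-positions (g = 0) in 0..13 are 0, 1, 2, 3, 4, 5, 13.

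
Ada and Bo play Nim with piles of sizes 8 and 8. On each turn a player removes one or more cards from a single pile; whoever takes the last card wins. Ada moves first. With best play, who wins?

Compute the nim-sum pairwise:
8 ^ 8 = 0
The nim-sum is 0, so this is a P-position: the player to move is in a losing position under optimal play; Ada is about to move from it and so loses — Bo wins.

Bo wins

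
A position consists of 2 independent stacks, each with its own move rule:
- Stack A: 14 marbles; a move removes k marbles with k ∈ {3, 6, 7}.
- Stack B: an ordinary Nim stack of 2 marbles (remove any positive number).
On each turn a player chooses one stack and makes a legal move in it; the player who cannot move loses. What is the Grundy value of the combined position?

3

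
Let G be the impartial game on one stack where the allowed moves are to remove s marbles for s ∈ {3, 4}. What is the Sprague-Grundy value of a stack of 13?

Compute g(0), g(1), … for moves {3, 4}:
g(0) = mex{} = 0
g(1) = mex{} = 0
g(2) = mex{} = 0
g(3) = mex{0} = 1
g(4) = mex{0} = 1
g(5) = mex{0} = 1
g(6) = mex{0,1} = 2
g(7) = mex{1} = 0
g(8) = mex{1} = 0
g(9) = mex{1,2} = 0
g(10) = mex{0,2} = 1
g(11) = mex{0} = 1
g(12) = mex{0} = 1
g(13) = mex{0,1} = 2
So g(13) = 2.

2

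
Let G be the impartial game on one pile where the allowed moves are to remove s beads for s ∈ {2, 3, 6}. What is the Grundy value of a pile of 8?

2

Build the Grundy sequence with g(k) = mex{g(k−s) : s ∈ {2, 3, 6}, s ≤ k}:
k:     0  1  2  3  4  5  6  7  8
g(k):  0  0  1  1  2  0  3  1  2
So g(8) = 2.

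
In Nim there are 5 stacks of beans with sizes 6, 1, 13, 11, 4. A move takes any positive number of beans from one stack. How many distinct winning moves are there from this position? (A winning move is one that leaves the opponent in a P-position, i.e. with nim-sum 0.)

3

Nim-sum: 6 XOR 1 XOR 13 XOR 11 XOR 4 = 5.
The overall nim-sum is X = 5. A stack of size p has a winning move iff p XOR X < p (reduce it to p XOR X).
  6: 6 XOR 5 = 3 < 6 — winning move (to 3).
  1: 1 XOR 5 = 4 ≥ 1 — no move.
  13: 13 XOR 5 = 8 < 13 — winning move (to 8).
  11: 11 XOR 5 = 14 ≥ 11 — no move.
  4: 4 XOR 5 = 1 < 4 — winning move (to 1).
That gives 3 winning moves.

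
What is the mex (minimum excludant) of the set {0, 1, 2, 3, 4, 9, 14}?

The values 0, 1, 2, 3, 4 are all present; 5 is the first non-negative integer missing from the set.

5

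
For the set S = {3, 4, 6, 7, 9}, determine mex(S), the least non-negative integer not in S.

0 is not in the set, so the mex is 0.

0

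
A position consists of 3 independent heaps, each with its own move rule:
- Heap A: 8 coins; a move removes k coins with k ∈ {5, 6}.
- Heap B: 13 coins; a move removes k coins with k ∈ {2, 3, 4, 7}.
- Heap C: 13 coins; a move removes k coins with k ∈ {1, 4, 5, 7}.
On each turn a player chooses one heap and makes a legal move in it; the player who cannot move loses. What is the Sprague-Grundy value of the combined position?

3

For heap A, compute g(0), g(1), … with moves {5, 6}:
k:     0  1  2  3  4  5  6  7  8
g(k):  0  0  0  0  0  1  1  1  1
So g(8) = 1.
For heap B, compute g(0), g(1), … with moves {2, 3, 4, 7}:
g(0) = mex{} = 0
g(1) = mex{} = 0
g(2) = mex{0} = 1
g(3) = mex{0} = 1
g(4) = mex{0,1} = 2
g(5) = mex{0,1} = 2
g(6) = mex{1,2} = 0
g(7) = mex{0,1,2} = 3
g(8) = mex{0,2} = 1
g(9) = mex{0,1,2,3} = 4
g(10) = mex{0,1,3} = 2
g(11) = mex{1,2,3,4} = 0
g(12) = mex{1,2,4} = 0
g(13) = mex{0,2,4} = 1
So g(13) = 1.
For heap C, compute g(0), g(1), … with moves {1, 4, 5, 7}:
k:     0  1  2  3  4  5  6  7  8  9 10 11 12 13
g(k):  0  1  0  1  2  3  2  3  0  1  0  1  2  3
So g(13) = 3.
The value of a disjunctive sum is the nim-sum of the parts.
Combined value = 1 XOR 1 XOR 3 = 3.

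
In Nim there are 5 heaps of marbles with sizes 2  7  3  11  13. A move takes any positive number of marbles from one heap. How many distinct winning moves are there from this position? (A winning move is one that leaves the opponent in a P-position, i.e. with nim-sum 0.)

Compute the nim-sum pairwise:
2 XOR 7 = 5
5 XOR 3 = 6
6 XOR 11 = 13
13 XOR 13 = 0
The nim-sum is already 0, so every move leaves a nonzero nim-sum — there are no winning moves.

0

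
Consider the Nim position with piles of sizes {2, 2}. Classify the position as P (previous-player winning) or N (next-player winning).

P-position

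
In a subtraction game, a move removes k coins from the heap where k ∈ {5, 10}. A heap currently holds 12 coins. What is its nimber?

Grundy values for subtraction set {5, 10}:
g(0) = mex{} = 0
g(1) = mex{} = 0
g(2) = mex{} = 0
g(3) = mex{} = 0
g(4) = mex{} = 0
g(5) = mex{0} = 1
g(6) = mex{0} = 1
g(7) = mex{0} = 1
g(8) = mex{0} = 1
g(9) = mex{0} = 1
g(10) = mex{0,1} = 2
g(11) = mex{0,1} = 2
g(12) = mex{0,1} = 2
So g(12) = 2.

2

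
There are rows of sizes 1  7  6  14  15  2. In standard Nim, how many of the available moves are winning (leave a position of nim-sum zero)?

5

In binary:
  0001  (1)
  0111  (7)
  0110  (6)
  1110  (14)
  1111  (15)
  0010  (2)
  ----
  0011  (3)
The overall nim-sum is X = 3. A row of size p has a winning move iff p XOR X < p (reduce it to p XOR X).
  1: 1 XOR 3 = 2 ≥ 1 — no move.
  7: 7 XOR 3 = 4 < 7 — winning move (to 4).
  6: 6 XOR 3 = 5 < 6 — winning move (to 5).
  14: 14 XOR 3 = 13 < 14 — winning move (to 13).
  15: 15 XOR 3 = 12 < 15 — winning move (to 12).
  2: 2 XOR 3 = 1 < 2 — winning move (to 1).
That gives 5 winning moves.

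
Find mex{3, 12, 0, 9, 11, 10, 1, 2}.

The values 0, 1, 2, 3 are all present; 4 is the first non-negative integer missing from the set.

4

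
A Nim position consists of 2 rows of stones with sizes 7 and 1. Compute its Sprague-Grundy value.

6

Nim-sum: 7 ^ 1 = 6.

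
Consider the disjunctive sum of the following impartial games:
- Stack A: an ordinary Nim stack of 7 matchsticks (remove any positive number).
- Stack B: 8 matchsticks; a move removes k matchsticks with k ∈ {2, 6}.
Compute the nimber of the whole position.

7

Stack A is a plain Nim stack of size 7, so its Grundy value is 7.
For stack B, compute g(0), g(1), … with moves {2, 6}:
k:     0  1  2  3  4  5  6  7  8
g(k):  0  0  1  1  0  0  1  1  0
So g(8) = 0.
The value of a disjunctive sum is the nim-sum of the parts.
Combined value = 7 ⊕ 0 = 7.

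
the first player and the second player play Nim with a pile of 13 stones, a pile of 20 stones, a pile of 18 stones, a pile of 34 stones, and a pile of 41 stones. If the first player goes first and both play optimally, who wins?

Compute the nim-sum pairwise:
13 ⊕ 20 = 25
25 ⊕ 18 = 11
11 ⊕ 34 = 41
41 ⊕ 41 = 0
The nim-sum is 0, so this is a P-position: the player to move is in a losing position under optimal play; the first player is about to move from it and so loses — the second player wins.

the second player wins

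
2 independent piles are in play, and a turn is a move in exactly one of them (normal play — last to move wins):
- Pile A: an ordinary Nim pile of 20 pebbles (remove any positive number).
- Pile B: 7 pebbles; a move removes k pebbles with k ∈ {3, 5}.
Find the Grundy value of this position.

22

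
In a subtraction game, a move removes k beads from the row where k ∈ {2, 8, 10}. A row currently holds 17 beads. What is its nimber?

Compute g(0), g(1), … for moves {2, 8, 10}:
k:     0  1  2  3  4  5  6  7  8  9 10 11 12 13 14 15 16 17
g(k):  0  0  1  1  0  0  1  1  2  2  3  3  2  2  3  3  0  0
So g(17) = 0.

0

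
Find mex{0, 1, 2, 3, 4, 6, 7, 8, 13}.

5

The values 0, 1, 2, 3, 4 are all present; 5 is the first non-negative integer missing from the set.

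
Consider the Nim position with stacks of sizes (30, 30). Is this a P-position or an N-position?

P-position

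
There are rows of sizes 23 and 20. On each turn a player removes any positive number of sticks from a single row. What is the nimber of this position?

Compute the nim-sum pairwise:
23 XOR 20 = 3

3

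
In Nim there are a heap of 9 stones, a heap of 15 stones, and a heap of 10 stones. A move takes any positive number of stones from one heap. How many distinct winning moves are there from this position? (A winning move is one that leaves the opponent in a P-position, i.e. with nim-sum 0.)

3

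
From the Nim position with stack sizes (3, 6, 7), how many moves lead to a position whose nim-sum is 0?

3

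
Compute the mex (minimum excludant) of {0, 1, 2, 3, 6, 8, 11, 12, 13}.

The values 0, 1, 2, 3 are all present; 4 is the first non-negative integer missing from the set.

4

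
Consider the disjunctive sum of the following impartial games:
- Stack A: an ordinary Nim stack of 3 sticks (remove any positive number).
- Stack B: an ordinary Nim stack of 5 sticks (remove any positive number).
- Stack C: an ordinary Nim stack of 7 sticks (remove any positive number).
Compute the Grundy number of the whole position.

1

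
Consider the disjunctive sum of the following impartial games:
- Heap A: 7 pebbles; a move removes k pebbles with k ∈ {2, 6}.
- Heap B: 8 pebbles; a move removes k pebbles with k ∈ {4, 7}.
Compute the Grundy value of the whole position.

Build the Grundy sequence for heap A with g(k) = mex{g(k−s) : s ∈ {2, 6}, s ≤ k}:
k:     0  1  2  3  4  5  6  7
g(k):  0  0  1  1  0  0  1  1
So g(7) = 1.
Grundy values for heap B (subtraction set {4, 7}):
g(0) = mex{} = 0
g(1) = mex{} = 0
g(2) = mex{} = 0
g(3) = mex{} = 0
g(4) = mex{0} = 1
g(5) = mex{0} = 1
g(6) = mex{0} = 1
g(7) = mex{0} = 1
g(8) = mex{0,1} = 2
So g(8) = 2.
By the Sprague-Grundy theorem, the Grundy value of a sum of independent games is the XOR of the component values.
Combined value = 1 ⊕ 2 = 3.

3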